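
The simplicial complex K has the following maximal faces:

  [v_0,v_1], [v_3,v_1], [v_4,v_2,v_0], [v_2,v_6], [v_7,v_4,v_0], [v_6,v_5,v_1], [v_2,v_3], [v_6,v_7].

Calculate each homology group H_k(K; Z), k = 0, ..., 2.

Take the total order v_0 < v_1 < v_2 < v_3 < v_4 < v_5 < v_6 < v_7 on the vertex set. Then K (dimension 2) consists of the simplices:

  0-simplices (8): [v_0], [v_1], [v_2], [v_3], [v_4], [v_5], [v_6], [v_7]
  1-simplices (13): [v_0,v_1], [v_0,v_2], [v_0,v_4], [v_0,v_7], [v_1,v_3], [v_1,v_5], [v_1,v_6], [v_2,v_3], [v_2,v_4], [v_2,v_6], [v_4,v_7], [v_5,v_6], [v_6,v_7]
  2-simplices (3): [v_0,v_2,v_4], [v_0,v_4,v_7], [v_1,v_5,v_6]

so the chain groups are C_0 ≅ Z^8, C_1 ≅ Z^13, C_2 ≅ Z^3.

Boundary ∂_1: C_1 → C_0 is given by ∂[p,q] = [q] − [p].
This gives a 8×13 integer matrix of rank 7; reducing to Smith normal form yields diagonal entries (1,1,1,1,1,1,1).

∂_2: C_2 → C_1 maps a triangle to the signed sum of its edges. For instance
  ∂[v_0,v_2,v_4] = [v_2,v_4] − [v_0,v_4] + [v_0,v_2],
  ∂[v_1,v_5,v_6] = [v_5,v_6] − [v_1,v_6] + [v_1,v_5].
As a 13×3 matrix over Z this has rank 3, with invariant factors (1,1,1).

Computing H_k = (kernel of ∂_k) / (image of ∂_{k+1}):

  H_0: rank C_0 − rank ∂_1 = 8 − 7 = 1, and the invariant factors of ∂_1 are all 1, so H_0 = Z.
  H_1: rank ker ∂_1 − rank ∂_2 = (13 − 7) − 3 = 3, and the invariant factors of ∂_2 are all 1, so H_1 = Z^3.
  H_2: rank ker ∂_2 − rank ∂_3 = (3 − 3) − 0 = 0, and there is no ∂_3, so H_2 = 0.

H_0 = Z,  H_1 = Z^3,  H_2 = 0.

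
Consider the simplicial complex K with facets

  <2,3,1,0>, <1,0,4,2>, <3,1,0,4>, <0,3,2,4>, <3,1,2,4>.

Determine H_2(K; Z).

Fix the vertex order 0 < 1 < 2 < 3 < 4 and write every simplex with vertices in increasing order. Then dim K = 3 and the simplices of K are:

  0-simplices (5): [0], [1], [2], [3], [4]
  1-simplices (10): [0,1], [0,2], [0,3], [0,4], [1,2], [1,3], [1,4], [2,3], [2,4], [3,4]
  2-simplices (10): [0,1,2], [0,1,3], [0,1,4], [0,2,3], [0,2,4], [0,3,4], [1,2,3], [1,2,4], [1,3,4], [2,3,4]
  3-simplices (5): [0,1,2,3], [0,1,2,4], [0,1,3,4], [0,2,3,4], [1,2,3,4]

Hence C_0 ≅ Z^5, C_1 ≅ Z^10, C_2 ≅ Z^10, C_3 ≅ Z^5.

∂_1: C_1 → C_0 is given by ∂[p,q] = [q] − [p]. For instance
  ∂[2,4] = [4] − [2].
This gives a 5×10 integer matrix of rank 4; reducing to Smith normal form yields diagonal entries (1,1,1,1).

The boundary map ∂_2: C_2 → C_1 acts by ∂[p,q,r] = [q,r] − [p,r] + [p,q]. For instance
  ∂[0,1,4] = [1,4] − [0,4] + [0,1],
  ∂[2,3,4] = [3,4] − [2,4] + [2,3].
This gives a 10×10 integer matrix of rank 6; reducing to Smith normal form yields diagonal entries (1,1,1,1,1,1).

The boundary map ∂_3: C_3 → C_2 sends each 3-simplex σ to the alternating sum Σ_i (−1)^i (σ with its i-th vertex removed). For instance
  ∂[0,1,2,3] = [1,2,3] − [0,2,3] + [0,1,3] − [0,1,2],
  ∂[0,1,3,4] = [1,3,4] − [0,3,4] + [0,1,4] − [0,1,3].
This gives a 10×5 integer matrix of rank 4; reducing to Smith normal form yields diagonal entries (1,1,1,1).

Computing H_k = (kernel of ∂_k) / (image of ∂_{k+1}):

  H_2: rank ker ∂_2 − rank ∂_3 = (10 − 6) − 4 = 0, and the invariant factors of ∂_3 are all 1, so H_2 = 0.

H_2 ≅ 0.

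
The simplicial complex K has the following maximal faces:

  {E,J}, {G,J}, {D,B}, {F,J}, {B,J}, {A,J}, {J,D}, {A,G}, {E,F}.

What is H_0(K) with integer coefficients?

H_0 = Z.

Fix the vertex order A < B < D < E < F < G < J and write every simplex with vertices in increasing order. Then dim K = 1 and the simplices of K are:

  0-simplices (7): A, B, D, E, F, G, J
  1-simplices (9): AG, AJ, BD, BJ, DJ, EF, EJ, FJ, GJ

so the chain groups are C_0 ≅ Z^7, C_1 ≅ Z^9.

∂_1: C_1 → C_0 is given by ∂[p,q] = [q] − [p].
The resulting 7×9 matrix has rank 6, and its Smith normal form has invariant factors (1,1,1,1,1,1).

Now H_k = ker ∂_k / im ∂_{k+1}, so:

  H_0: rank C_0 − rank ∂_1 = 7 − 6 = 1, and the invariant factors of ∂_1 are all 1, so H_0 ≅ Z.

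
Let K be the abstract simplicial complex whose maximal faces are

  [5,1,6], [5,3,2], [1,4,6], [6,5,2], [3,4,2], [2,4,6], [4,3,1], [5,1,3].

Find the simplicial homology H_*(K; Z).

We work with the vertex ordering 1 < 2 < 3 < 4 < 5 < 6. The simplices of K, each written with vertices in increasing order, are:

  0-simplices (6): [1], [2], [3], [4], [5], [6]
  1-simplices (12): [1,3], [1,4], [1,5], [1,6], [2,3], [2,4], [2,5], [2,6], [3,4], [3,5], [4,6], [5,6]
  2-simplices (8): [1,3,4], [1,3,5], [1,4,6], [1,5,6], [2,3,4], [2,3,5], [2,4,6], [2,5,6]

so the chain groups are C_0 ≅ Z^6, C_1 ≅ Z^12, C_2 ≅ Z^8.

Boundary ∂_1: C_1 → C_0 is given by ∂[p,q] = [q] − [p]. For instance
  ∂[2,6] = [6] − [2].
The 6×12 boundary matrix has rank 5 and Smith normal form diag(1,1,1,1,1).

∂_2: C_2 → C_1 sends each 2-simplex [p,q,r] to [q,r] − [p,r] + [p,q]. For instance
  ∂[2,3,4] = [3,4] − [2,4] + [2,3],
  ∂[1,5,6] = [5,6] − [1,6] + [1,5].
The 12×8 boundary matrix has rank 7 and Smith normal form diag(1,1,1,1,1,1,1).

From H_k ≅ ker(∂_k) / im(∂_{k+1}) we obtain:

  H_0: rank C_0 − rank ∂_1 = 6 − 5 = 1, and the invariant factors of ∂_1 are all 1, so H_0 ≅ Z.
  H_1: rank ker ∂_1 − rank ∂_2 = (12 − 5) − 7 = 0, and the invariant factors of ∂_2 are all 1, so H_1 ≅ 0.
  H_2: rank ker ∂_2 − rank ∂_3 = (8 − 7) − 0 = 1, and there is no ∂_3, so H_2 ≅ Z.

H_0 ≅ Z,  H_1 = 0,  H_2 ≅ Z.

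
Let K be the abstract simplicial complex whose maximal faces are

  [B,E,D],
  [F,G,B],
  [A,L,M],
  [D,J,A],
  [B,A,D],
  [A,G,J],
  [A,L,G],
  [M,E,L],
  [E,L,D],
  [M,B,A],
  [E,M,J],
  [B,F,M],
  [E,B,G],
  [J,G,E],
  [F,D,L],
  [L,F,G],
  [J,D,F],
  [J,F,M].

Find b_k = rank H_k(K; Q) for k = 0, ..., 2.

Order the vertices as A < B < D < E < F < G < J < L < M. Listing each simplex with vertices in this order, K has dimension 2 with simplices:

  0-simplices (9): A, B, D, E, F, G, J, L, M
  1-simplices (27): AB, AD, AG, AJ, AL, AM, BD, BE, BF, BG, BM, DE, DF, DJ, DL, EG, EJ, EL, EM, FG, FJ, FL, FM, GJ, GL, JM, LM
  2-simplices (18): ABD, ABM, ADJ, AGJ, AGL, ALM, BDE, BEG, BFG, BFM, DEL, DFJ, DFL, EGJ, EJM, ELM, FGL, FJM

Hence C_0 ≅ Z^9, C_1 ≅ Z^27, C_2 ≅ Z^18.

The boundary map ∂_1: C_1 → C_0 sends each edge [p,q] (with p < q) to q − p. For instance
  ∂DE = E − D.
This gives a 9×27 integer matrix of rank 8; reducing to Smith normal form yields diagonal entries (1,1,1,1,1,1,1,1).

∂_2: C_2 → C_1 maps a triangle to the signed sum of its edges. For instance
  ∂ABD = BD − AD + AB,
  ∂FJM = JM − FM + FJ.
As a 27×18 matrix over Z this has rank 17, with invariant factors (1,1,1,1,1,1,1,1,1,1,1,1,1,1,1,1,1).

Reading off H_k = ker ∂_k / im ∂_{k+1}:

  H_0: rank C_0 − rank ∂_1 = 9 − 8 = 1, and the invariant factors of ∂_1 are all 1, so H_0 = Z.
  H_1: rank ker ∂_1 − rank ∂_2 = (27 − 8) − 17 = 2, and the invariant factors of ∂_2 are all 1, so H_1 = Z^2.
  H_2: rank ker ∂_2 − rank ∂_3 = (18 − 17) − 0 = 1, and there is no ∂_3, so H_2 = Z.

Hence the Betti numbers are b_0 = 1, b_1 = 2, b_2 = 1.

b_0 = 1, b_1 = 2, b_2 = 1.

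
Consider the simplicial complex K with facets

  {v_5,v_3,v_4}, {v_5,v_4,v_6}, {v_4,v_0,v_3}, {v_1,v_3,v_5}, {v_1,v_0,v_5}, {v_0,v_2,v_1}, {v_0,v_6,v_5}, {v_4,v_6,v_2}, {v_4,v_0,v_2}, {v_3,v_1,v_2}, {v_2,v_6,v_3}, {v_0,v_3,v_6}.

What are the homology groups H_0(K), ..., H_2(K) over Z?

H_0 ≅ Z,  H_1 ≅ Z/2,  H_2 = 0.

K has 7 vertices, 18 edges, 12 triangles.
rank ∂_0 = 0, rank ∂_1 = 6 ⇒ b_0 = 7 − 0 − 6 = 1; all invariant factors of ∂_1 are 1 so no torsion. So H_0 ≅ Z.
rank ∂_1 = 6, rank ∂_2 = 12 ⇒ b_1 = 18 − 6 − 12 = 0; ∂_2 has invariant factor(s) [2] giving torsion. So H_1 ≅ Z/2.
rank ∂_2 = 12, rank ∂_3 = 0 ⇒ b_2 = 12 − 12 − 0 = 0. So H_2 ≅ 0.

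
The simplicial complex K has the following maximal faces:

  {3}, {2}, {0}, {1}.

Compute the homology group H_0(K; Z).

Fix the vertex order 0 < 1 < 2 < 3 and write every simplex with vertices in increasing order. Then dim K = 0 and the simplices of K are:

  0-simplices (4): [0], [1], [2], [3]

giving chain groups C_0 ≅ Z^4.

Now H_k = ker ∂_k / im ∂_{k+1}, so:

  H_0: rank C_0 − rank ∂_1 = 4 − 0 = 4, and there is no ∂_1, so H_0 = Z^4.

H_0 ≅ Z^4.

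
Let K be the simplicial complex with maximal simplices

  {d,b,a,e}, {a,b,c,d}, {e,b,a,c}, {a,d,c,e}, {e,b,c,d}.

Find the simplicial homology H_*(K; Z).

H_0 = Z,  H_1 = 0,  H_2 = 0,  H_3 = Z.

We work with the vertex ordering a < b < c < d < e. The simplices of K, each written with vertices in increasing order, are:

  0-simplices (5): a, b, c, d, e
  1-simplices (10): ab, ac, ad, ae, bc, bd, be, cd, ce, de
  2-simplices (10): abc, abd, abe, acd, ace, ade, bcd, bce, bde, cde
  3-simplices (5): abcd, abce, abde, acde, bcde

so the chain groups are C_0 ≅ Z^5, C_1 ≅ Z^10, C_2 ≅ Z^10, C_3 ≅ Z^5.

The boundary map ∂_1: C_1 → C_0 is given by ∂[p,q] = [q] − [p]. For instance
  ∂bd = d − b.
As a 5×10 matrix over Z this has rank 4, with invariant factors (1,1,1,1).

∂_2: C_2 → C_1 sends each 2-simplex [p,q,r] to [q,r] − [p,r] + [p,q]. For instance
  ∂cde = de − ce + cd,
  ∂ace = ce − ae + ac.
As a 10×10 matrix over Z this has rank 6, with invariant factors (1,1,1,1,1,1).

The boundary map ∂_3: C_3 → C_2 sends each 3-simplex σ to the alternating sum Σ_i (−1)^i (σ with its i-th vertex removed). For instance
  ∂abde = bde − ade + abe − abd,
  ∂bcde = cde − bde + bce − bcd.
The 10×5 boundary matrix has rank 4 and Smith normal form diag(1,1,1,1).

From H_k ≅ ker(∂_k) / im(∂_{k+1}) we obtain:

  H_0: rank C_0 − rank ∂_1 = 5 − 4 = 1, and the invariant factors of ∂_1 are all 1, so H_0 ≅ Z.
  H_1: rank ker ∂_1 − rank ∂_2 = (10 − 4) − 6 = 0, and the invariant factors of ∂_2 are all 1, so H_1 ≅ 0.
  H_2: rank ker ∂_2 − rank ∂_3 = (10 − 6) − 4 = 0, and the invariant factors of ∂_3 are all 1, so H_2 ≅ 0.
  H_3: rank ker ∂_3 − rank ∂_4 = (5 − 4) − 0 = 1, and there is no ∂_4, so H_3 ≅ Z.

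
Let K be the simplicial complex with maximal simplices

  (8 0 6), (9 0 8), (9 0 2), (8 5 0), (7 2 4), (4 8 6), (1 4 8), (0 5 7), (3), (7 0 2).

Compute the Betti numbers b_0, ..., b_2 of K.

b_0 = 2, b_1 = 1, b_2 = 0.

Take the total order 0 < 1 < 2 < 3 < 4 < 5 < 6 < 7 < 8 < 9 on the vertex set. Then K (dimension 2) consists of the simplices:

  0-simplices (10): [0], [1], [2], [3], [4], [5], [6], [7], [8], [9]
  1-simplices (18): [0,2], [0,5], [0,6], [0,7], [0,8], [0,9], [1,4], [1,8], [2,4], [2,7], [2,9], [4,6], [4,7], [4,8], [5,7], [5,8], [6,8], [8,9]
  2-simplices (9): [0,2,7], [0,2,9], [0,5,7], [0,5,8], [0,6,8], [0,8,9], [1,4,8], [2,4,7], [4,6,8]

giving chain groups C_0 ≅ Z^10, C_1 ≅ Z^18, C_2 ≅ Z^9.

The boundary map ∂_1: C_1 → C_0 is given by ∂[p,q] = [q] − [p]. For instance
  ∂[2,7] = [7] − [2].
As a 10×18 matrix over Z this has rank 8, with invariant factors (1,1,1,1,1,1,1,1).

∂_2: C_2 → C_1 sends each 2-simplex [p,q,r] to [q,r] − [p,r] + [p,q]. For instance
  ∂[0,5,7] = [5,7] − [0,7] + [0,5],
  ∂[0,2,9] = [2,9] − [0,9] + [0,2].
As a 18×9 matrix over Z this has rank 9, with invariant factors (1,1,1,1,1,1,1,1,1).

Reading off H_k = ker ∂_k / im ∂_{k+1}:

  H_0: rank C_0 − rank ∂_1 = 10 − 8 = 2, and the invariant factors of ∂_1 are all 1, so H_0 = Z^2.
  H_1: rank ker ∂_1 − rank ∂_2 = (18 − 8) − 9 = 1, and the invariant factors of ∂_2 are all 1, so H_1 = Z.
  H_2: rank ker ∂_2 − rank ∂_3 = (9 − 9) − 0 = 0, and there is no ∂_3, so H_2 = 0.

Hence the Betti numbers are b_0 = 2, b_1 = 1, b_2 = 0.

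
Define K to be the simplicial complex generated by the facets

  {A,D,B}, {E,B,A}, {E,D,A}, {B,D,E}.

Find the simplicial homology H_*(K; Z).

Take the total order A < B < D < E on the vertex set. Then K (dimension 2) consists of the simplices:

  0-simplices (4): A, B, D, E
  1-simplices (6): AB, AD, AE, BD, BE, DE
  2-simplices (4): ABD, ABE, ADE, BDE

Hence C_0 ≅ Z^4, C_1 ≅ Z^6, C_2 ≅ Z^4.

∂_1: C_1 → C_0 is given by ∂[p,q] = [q] − [p].
The resulting 4×6 matrix has rank 3, and its Smith normal form has invariant factors (1,1,1).

The boundary map ∂_2: C_2 → C_1 sends each 2-simplex [p,q,r] to [q,r] − [p,r] + [p,q]. For instance
  ∂ADE = DE − AE + AD,
  ∂BDE = DE − BE + BD.
The 6×4 boundary matrix has rank 3 and Smith normal form diag(1,1,1).

Computing H_k = (kernel of ∂_k) / (image of ∂_{k+1}):

  H_0: rank C_0 − rank ∂_1 = 4 − 3 = 1, and the invariant factors of ∂_1 are all 1, so H_0 ≅ Z.
  H_1: rank ker ∂_1 − rank ∂_2 = (6 − 3) − 3 = 0, and the invariant factors of ∂_2 are all 1, so H_1 ≅ 0.
  H_2: rank ker ∂_2 − rank ∂_3 = (4 − 3) − 0 = 1, and there is no ∂_3, so H_2 ≅ Z.

H_0 ≅ Z,  H_1 = 0,  H_2 ≅ Z.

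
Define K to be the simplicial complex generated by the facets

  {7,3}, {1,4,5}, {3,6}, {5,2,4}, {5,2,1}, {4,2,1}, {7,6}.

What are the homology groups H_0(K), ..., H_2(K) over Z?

H_0 = Z^2,  H_1 = Z,  H_2 = Z.

Fix the vertex order 1 < 2 < 3 < 4 < 5 < 6 < 7 and write every simplex with vertices in increasing order. Then dim K = 2 and the simplices of K are:

  0-simplices (7): [1], [2], [3], [4], [5], [6], [7]
  1-simplices (9): [1,2], [1,4], [1,5], [2,4], [2,5], [3,6], [3,7], [4,5], [6,7]
  2-simplices (4): [1,2,4], [1,2,5], [1,4,5], [2,4,5]

so the chain groups are C_0 ≅ Z^7, C_1 ≅ Z^9, C_2 ≅ Z^4.

Boundary ∂_1: C_1 → C_0 sends each edge [p,q] (with p < q) to q − p. For instance
  ∂[6,7] = [7] − [6].
The 7×9 boundary matrix has rank 5 and Smith normal form diag(1,1,1,1,1).

∂_2: C_2 → C_1 acts by ∂[p,q,r] = [q,r] − [p,r] + [p,q]. For instance
  ∂[2,4,5] = [4,5] − [2,5] + [2,4],
  ∂[1,2,4] = [2,4] − [1,4] + [1,2].
The 9×4 boundary matrix has rank 3 and Smith normal form diag(1,1,1).

From H_k ≅ ker(∂_k) / im(∂_{k+1}) we obtain:

  H_0: rank C_0 − rank ∂_1 = 7 − 5 = 2, and the invariant factors of ∂_1 are all 1, so H_0 ≅ Z^2.
  H_1: rank ker ∂_1 − rank ∂_2 = (9 − 5) − 3 = 1, and the invariant factors of ∂_2 are all 1, so H_1 ≅ Z.
  H_2: rank ker ∂_2 − rank ∂_3 = (4 − 3) − 0 = 1, and there is no ∂_3, so H_2 ≅ Z.

As a check, the Euler characteristic is 7 − 9 + 4 = 2, which agrees with 2 − 1 + 1 = 2.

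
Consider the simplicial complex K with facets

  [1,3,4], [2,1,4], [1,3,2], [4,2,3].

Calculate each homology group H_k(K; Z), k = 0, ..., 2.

H_0 ≅ Z,  H_1 = 0,  H_2 ≅ Z.

We work with the vertex ordering 1 < 2 < 3 < 4. The simplices of K, each written with vertices in increasing order, are:

  0-simplices (4): [1], [2], [3], [4]
  1-simplices (6): [1,2], [1,3], [1,4], [2,3], [2,4], [3,4]
  2-simplices (4): [1,2,3], [1,2,4], [1,3,4], [2,3,4]

Hence C_0 ≅ Z^4, C_1 ≅ Z^6, C_2 ≅ Z^4.

∂_1: C_1 → C_0 is given by ∂[p,q] = [q] − [p]. For instance
  ∂[2,3] = [3] − [2].
The resulting 4×6 matrix has rank 3, and its Smith normal form has invariant factors (1,1,1).

The boundary map ∂_2: C_2 → C_1 sends each 2-simplex [p,q,r] to [q,r] − [p,r] + [p,q]. For instance
  ∂[2,3,4] = [3,4] − [2,4] + [2,3],
  ∂[1,2,4] = [2,4] − [1,4] + [1,2].
The resulting 6×4 matrix has rank 3, and its Smith normal form has invariant factors (1,1,1).

Computing H_k = (kernel of ∂_k) / (image of ∂_{k+1}):

  H_0: rank C_0 − rank ∂_1 = 4 − 3 = 1, and the invariant factors of ∂_1 are all 1, so H_0 = Z.
  H_1: rank ker ∂_1 − rank ∂_2 = (6 − 3) − 3 = 0, and the invariant factors of ∂_2 are all 1, so H_1 = 0.
  H_2: rank ker ∂_2 − rank ∂_3 = (4 − 3) − 0 = 1, and there is no ∂_3, so H_2 = Z.

As a check, the Euler characteristic is 4 − 6 + 4 = 2, which agrees with 1 − 0 + 1 = 2.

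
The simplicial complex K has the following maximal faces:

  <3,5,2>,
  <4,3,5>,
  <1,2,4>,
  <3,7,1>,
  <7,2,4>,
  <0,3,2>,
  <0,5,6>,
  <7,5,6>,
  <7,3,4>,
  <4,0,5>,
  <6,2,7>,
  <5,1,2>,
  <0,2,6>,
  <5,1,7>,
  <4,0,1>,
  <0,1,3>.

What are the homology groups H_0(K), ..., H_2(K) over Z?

Order the vertices as 0 < 1 < 2 < 3 < 4 < 5 < 6 < 7. Listing each simplex with vertices in this order, K has dimension 2 with simplices:

  0-simplices (8): [0], [1], [2], [3], [4], [5], [6], [7]
  1-simplices (24): (24 of them)
  2-simplices (16): [0,1,3], [0,1,4], [0,2,3], [0,2,6], [0,4,5], [0,5,6], [1,2,4], [1,2,5], [1,3,7], [1,5,7], [2,3,5], [2,4,7], [2,6,7], [3,4,5], [3,4,7], [5,6,7]

so the chain groups are C_0 ≅ Z^8, C_1 ≅ Z^24, C_2 ≅ Z^16.

∂_1: C_1 → C_0 maps an edge to its endpoints' difference, ∂[p,q] = q − p. For instance
  ∂[2,3] = [3] − [2].
As a 8×24 matrix over Z this has rank 7, with invariant factors (1,1,1,1,1,1,1).

∂_2: C_2 → C_1 sends each 2-simplex [p,q,r] to [q,r] − [p,r] + [p,q]. For instance
  ∂[1,5,7] = [5,7] − [1,7] + [1,5],
  ∂[1,2,4] = [2,4] − [1,4] + [1,2].
As a 24×16 matrix over Z this has rank 15, with invariant factors (1,1,1,1,1,1,1,1,1,1,1,1,1,1,1).

From H_k ≅ ker(∂_k) / im(∂_{k+1}) we obtain:

  H_0: rank C_0 − rank ∂_1 = 8 − 7 = 1, and the invariant factors of ∂_1 are all 1, so H_0 = Z.
  H_1: rank ker ∂_1 − rank ∂_2 = (24 − 7) − 15 = 2, and the invariant factors of ∂_2 are all 1, so H_1 = Z^2.
  H_2: rank ker ∂_2 − rank ∂_3 = (16 − 15) − 0 = 1, and there is no ∂_3, so H_2 = Z.

H_0 ≅ Z,  H_1 ≅ Z^2,  H_2 ≅ Z.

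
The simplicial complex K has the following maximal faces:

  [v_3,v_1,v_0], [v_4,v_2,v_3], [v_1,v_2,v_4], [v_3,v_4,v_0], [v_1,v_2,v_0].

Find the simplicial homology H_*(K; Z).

We work with the vertex ordering v_0 < v_1 < v_2 < v_3 < v_4. The simplices of K, each written with vertices in increasing order, are:

  0-simplices (5): [v_0], [v_1], [v_2], [v_3], [v_4]
  1-simplices (10): [v_0,v_1], [v_0,v_2], [v_0,v_3], [v_0,v_4], [v_1,v_2], [v_1,v_3], [v_1,v_4], [v_2,v_3], [v_2,v_4], [v_3,v_4]
  2-simplices (5): [v_0,v_1,v_2], [v_0,v_1,v_3], [v_0,v_3,v_4], [v_1,v_2,v_4], [v_2,v_3,v_4]

Hence C_0 ≅ Z^5, C_1 ≅ Z^10, C_2 ≅ Z^5.

∂_1: C_1 → C_0 is given by ∂[p,q] = [q] − [p].
As a 5×10 matrix over Z this has rank 4, with invariant factors (1,1,1,1).

Boundary ∂_2: C_2 → C_1 maps a triangle to the signed sum of its edges. For instance
  ∂[v_2,v_3,v_4] = [v_3,v_4] − [v_2,v_4] + [v_2,v_3],
  ∂[v_0,v_1,v_3] = [v_1,v_3] − [v_0,v_3] + [v_0,v_1].
The resulting 10×5 matrix has rank 5, and its Smith normal form has invariant factors (1,1,1,1,1).

Computing H_k = (kernel of ∂_k) / (image of ∂_{k+1}):

  H_0: rank C_0 − rank ∂_1 = 5 − 4 = 1, and the invariant factors of ∂_1 are all 1, so H_0 = Z.
  H_1: rank ker ∂_1 − rank ∂_2 = (10 − 4) − 5 = 1, and the invariant factors of ∂_2 are all 1, so H_1 = Z.
  H_2: rank ker ∂_2 − rank ∂_3 = (5 − 5) − 0 = 0, and there is no ∂_3, so H_2 = 0.

(K is a triangulation of the Möbius band.)

H_0 ≅ Z,  H_1 ≅ Z,  H_2 = 0.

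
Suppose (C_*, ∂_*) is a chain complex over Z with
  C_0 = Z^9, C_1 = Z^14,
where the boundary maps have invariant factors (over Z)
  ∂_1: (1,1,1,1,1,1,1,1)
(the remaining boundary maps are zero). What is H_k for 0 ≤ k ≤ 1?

H_0 = Z,  H_1 = Z^6.

H_0: b_0 = 9 − 0 − 8 = 1; torsion from ∂_1 factors > 1: none. So H_0 = Z.
H_1: b_1 = 14 − 8 − 0 = 6; torsion from ∂_2 factors > 1: none. So H_1 = Z^6.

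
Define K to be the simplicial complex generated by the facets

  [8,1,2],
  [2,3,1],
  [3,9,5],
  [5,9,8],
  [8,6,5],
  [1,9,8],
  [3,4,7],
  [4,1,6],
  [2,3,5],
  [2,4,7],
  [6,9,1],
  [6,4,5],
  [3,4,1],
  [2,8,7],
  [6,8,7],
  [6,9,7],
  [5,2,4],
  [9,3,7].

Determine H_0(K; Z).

H_0 ≅ Z.

Order the vertices as 1 < 2 < 3 < 4 < 5 < 6 < 7 < 8 < 9. Listing each simplex with vertices in this order, K has dimension 2 with simplices:

  0-simplices (9): [1], [2], [3], [4], [5], [6], [7], [8], [9]
  1-simplices (27): (27 of them)
  2-simplices (18): [1,2,3], [1,2,8], [1,3,4], [1,4,6], [1,6,9], [1,8,9], [2,3,5], [2,4,5], [2,4,7], [2,7,8], [3,4,7], [3,5,9], [3,7,9], [4,5,6], [5,6,8], [5,8,9], [6,7,8], [6,7,9]

giving chain groups C_0 ≅ Z^9, C_1 ≅ Z^27, C_2 ≅ Z^18.

Boundary ∂_1: C_1 → C_0 maps an edge to its endpoints' difference, ∂[p,q] = q − p. For instance
  ∂[4,5] = [5] − [4].
This gives a 9×27 integer matrix of rank 8; reducing to Smith normal form yields diagonal entries (1,1,1,1,1,1,1,1).

Boundary ∂_2: C_2 → C_1 maps a triangle to the signed sum of its edges. For instance
  ∂[3,4,7] = [4,7] − [3,7] + [3,4],
  ∂[2,7,8] = [7,8] − [2,8] + [2,7].
This gives a 27×18 integer matrix of rank 18; reducing to Smith normal form yields diagonal entries (1,1,1,1,1,1,1,1,1,1,1,1,1,1,1,1,1,2).

Now H_k = ker ∂_k / im ∂_{k+1}, so:

  H_0: rank C_0 − rank ∂_1 = 9 − 8 = 1, and the invariant factors of ∂_1 are all 1, so H_0 = Z.

(K is a triangulation of the Klein bottle.)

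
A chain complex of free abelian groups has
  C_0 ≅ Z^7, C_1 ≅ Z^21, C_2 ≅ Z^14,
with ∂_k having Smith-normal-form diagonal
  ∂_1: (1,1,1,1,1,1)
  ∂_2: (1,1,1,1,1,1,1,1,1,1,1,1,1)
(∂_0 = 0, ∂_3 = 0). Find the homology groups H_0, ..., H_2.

H_0 ≅ Z,  H_1 ≅ Z^2,  H_2 ≅ Z.

H_0: b_0 = 7 − 0 − 6 = 1; torsion from ∂_1 factors > 1: none. So H_0 ≅ Z.
H_1: b_1 = 21 − 6 − 13 = 2; torsion from ∂_2 factors > 1: none. So H_1 ≅ Z^2.
H_2: b_2 = 14 − 13 − 0 = 1; torsion from ∂_3 factors > 1: none. So H_2 ≅ Z.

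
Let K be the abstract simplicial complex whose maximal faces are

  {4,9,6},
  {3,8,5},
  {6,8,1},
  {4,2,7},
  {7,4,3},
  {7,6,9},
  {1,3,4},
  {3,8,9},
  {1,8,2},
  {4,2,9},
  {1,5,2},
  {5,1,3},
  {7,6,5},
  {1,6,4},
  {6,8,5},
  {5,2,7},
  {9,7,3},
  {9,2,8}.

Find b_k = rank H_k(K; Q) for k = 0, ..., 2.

b_0 = 1, b_1 = 1, b_2 = 0.

Take the total order 1 < 2 < 3 < 4 < 5 < 6 < 7 < 8 < 9 on the vertex set. Then K (dimension 2) consists of the simplices:

  0-simplices (9): [1], [2], [3], [4], [5], [6], [7], [8], [9]
  1-simplices (27): (27 of them)
  2-simplices (18): [1,2,5], [1,2,8], [1,3,4], [1,3,5], [1,4,6], [1,6,8], [2,4,7], [2,4,9], [2,5,7], [2,8,9], [3,4,7], [3,5,8], [3,7,9], [3,8,9], [4,6,9], [5,6,7], [5,6,8], [6,7,9]

Hence C_0 ≅ Z^9, C_1 ≅ Z^27, C_2 ≅ Z^18.

∂_1: C_1 → C_0 maps an edge to its endpoints' difference, ∂[p,q] = q − p. For instance
  ∂[2,5] = [5] − [2].
As a 9×27 matrix over Z this has rank 8, with invariant factors (1,1,1,1,1,1,1,1).

Boundary ∂_2: C_2 → C_1 maps a triangle to the signed sum of its edges. For instance
  ∂[1,2,8] = [2,8] − [1,8] + [1,2],
  ∂[1,6,8] = [6,8] − [1,8] + [1,6].
This gives a 27×18 integer matrix of rank 18; reducing to Smith normal form yields diagonal entries (1,1,1,1,1,1,1,1,1,1,1,1,1,1,1,1,1,2).

Reading off H_k = ker ∂_k / im ∂_{k+1}:

  H_0: rank C_0 − rank ∂_1 = 9 − 8 = 1, and the invariant factors of ∂_1 are all 1, so H_0 = Z.
  H_1: rank ker ∂_1 − rank ∂_2 = (27 − 8) − 18 = 1, and ∂_2 has invariant factor 2 > 1, so H_1 = Z ⊕ Z_2.
  H_2: rank ker ∂_2 − rank ∂_3 = (18 − 18) − 0 = 0, and there is no ∂_3, so H_2 = 0.

(K is a triangulation of the Klein bottle.)

Hence the Betti numbers are b_0 = 1, b_1 = 1, b_2 = 0.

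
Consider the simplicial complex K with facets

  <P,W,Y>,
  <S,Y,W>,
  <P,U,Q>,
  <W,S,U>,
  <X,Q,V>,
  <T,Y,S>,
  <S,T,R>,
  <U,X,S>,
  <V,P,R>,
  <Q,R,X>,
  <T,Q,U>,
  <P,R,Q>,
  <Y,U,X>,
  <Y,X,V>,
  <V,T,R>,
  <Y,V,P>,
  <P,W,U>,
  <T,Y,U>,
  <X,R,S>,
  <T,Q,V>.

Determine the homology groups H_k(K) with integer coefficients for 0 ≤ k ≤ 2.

Take the total order P < Q < R < S < T < U < V < W < X < Y on the vertex set. Then K (dimension 2) consists of the simplices:

  0-simplices (10): P, Q, R, S, T, U, V, W, X, Y
  1-simplices (30): PQ, PR, PU, PV, PW, PY, QR, QT, QU, QV, QX, RS, RT, RV, RX, ST, SU, SW, SX, SY, TU, TV, TY, UW, UX, UY, VX, VY, WY, XY
  2-simplices (20): PQR, PQU, PRV, PUW, PVY, PWY, QRX, QTU, QTV, QVX, RST, RSX, RTV, STY, SUW, SUX, SWY, TUY, UXY, VXY

so the chain groups are C_0 ≅ Z^10, C_1 ≅ Z^30, C_2 ≅ Z^20.

∂_1: C_1 → C_0 maps an edge to its endpoints' difference, ∂[p,q] = q − p.
The 10×30 boundary matrix has rank 9 and Smith normal form diag(1,1,1,1,1,1,1,1,1).

The boundary map ∂_2: C_2 → C_1 acts by ∂[p,q,r] = [q,r] − [p,r] + [p,q]. For instance
  ∂PQU = QU − PU + PQ,
  ∂RST = ST − RT + RS.
This gives a 30×20 integer matrix of rank 20; reducing to Smith normal form yields diagonal entries (1,1,1,1,1,1,1,1,1,1,1,1,1,1,1,1,1,1,1,2).

From H_k ≅ ker(∂_k) / im(∂_{k+1}) we obtain:

  H_0: rank C_0 − rank ∂_1 = 10 − 9 = 1, and the invariant factors of ∂_1 are all 1, so H_0 = Z.
  H_1: rank ker ∂_1 − rank ∂_2 = (30 − 9) − 20 = 1, and ∂_2 has invariant factor 2 > 1, so H_1 = Z × Z/2.
  H_2: rank ker ∂_2 − rank ∂_3 = (20 − 20) − 0 = 0, and there is no ∂_3, so H_2 = 0.

As a check, the Euler characteristic is 10 − 30 + 20 = 0, which agrees with 1 − 1 + 0 = 0.

H_0 = Z,  H_1 = Z × Z/2,  H_2 = 0.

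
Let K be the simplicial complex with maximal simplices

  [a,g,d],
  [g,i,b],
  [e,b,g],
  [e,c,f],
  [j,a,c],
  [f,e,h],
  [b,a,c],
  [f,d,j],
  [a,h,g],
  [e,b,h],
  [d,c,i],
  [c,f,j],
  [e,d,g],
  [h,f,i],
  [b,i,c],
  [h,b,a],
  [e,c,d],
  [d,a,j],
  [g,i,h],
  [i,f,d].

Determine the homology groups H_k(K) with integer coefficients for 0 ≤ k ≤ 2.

Fix the vertex order a < b < c < d < e < f < g < h < i < j and write every simplex with vertices in increasing order. Then dim K = 2 and the simplices of K are:

  0-simplices (10): a, b, c, d, e, f, g, h, i, j
  1-simplices (30): ab, ac, ad, ag, ah, aj, bc, be, bg, bh, bi, cd, ce, cf, ci, cj, de, df, dg, di, dj, ef, eg, eh, fh, fi, fj, gh, gi, hi
  2-simplices (20): abc, abh, acj, adg, adj, agh, bci, beg, beh, bgi, cde, cdi, cef, cfj, deg, dfi, dfj, efh, fhi, ghi

Hence C_0 ≅ Z^10, C_1 ≅ Z^30, C_2 ≅ Z^20.

∂_1: C_1 → C_0 maps an edge to its endpoints' difference, ∂[p,q] = q − p. For instance
  ∂ag = g − a.
The 10×30 boundary matrix has rank 9 and Smith normal form diag(1,1,1,1,1,1,1,1,1).

The boundary map ∂_2: C_2 → C_1 acts by ∂[p,q,r] = [q,r] − [p,r] + [p,q]. For instance
  ∂beg = eg − bg + be,
  ∂deg = eg − dg + de.
The resulting 30×20 matrix has rank 20, and its Smith normal form has invariant factors (1,1,1,1,1,1,1,1,1,1,1,1,1,1,1,1,1,1,1,2).

Computing H_k = (kernel of ∂_k) / (image of ∂_{k+1}):

  H_0: rank C_0 − rank ∂_1 = 10 − 9 = 1, and the invariant factors of ∂_1 are all 1, so H_0 ≅ Z.
  H_1: rank ker ∂_1 − rank ∂_2 = (30 − 9) − 20 = 1, and ∂_2 has invariant factor 2 > 1, so H_1 ≅ Z ⊕ Z_2.
  H_2: rank ker ∂_2 − rank ∂_3 = (20 − 20) − 0 = 0, and there is no ∂_3, so H_2 ≅ 0.

(K is a triangulation of the Klein bottle.)

H_0 = Z,  H_1 = Z ⊕ Z_2,  H_2 = 0.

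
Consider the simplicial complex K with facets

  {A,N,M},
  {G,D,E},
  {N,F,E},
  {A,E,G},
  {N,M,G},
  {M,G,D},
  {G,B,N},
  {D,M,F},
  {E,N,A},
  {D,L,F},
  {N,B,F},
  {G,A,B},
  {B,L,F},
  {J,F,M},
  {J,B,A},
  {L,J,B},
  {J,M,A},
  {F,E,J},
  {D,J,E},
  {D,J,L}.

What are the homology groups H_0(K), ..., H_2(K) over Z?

H_0 = Z,  H_1 = Z ⊕ Z/2,  H_2 = 0.

Fix the vertex order A < B < D < E < F < G < J < L < M < N and write every simplex with vertices in increasing order. Then dim K = 2 and the simplices of K are:

  0-simplices (10): A, B, D, E, F, G, J, L, M, N
  1-simplices (30): AB, AE, AG, AJ, AM, AN, BF, BG, BJ, BL, BN, DE, DF, DG, DJ, DL, DM, EF, EG, EJ, EN, FJ, FL, FM, FN, GM, GN, JL, JM, MN
  2-simplices (20): ABG, ABJ, AEG, AEN, AJM, AMN, BFL, BFN, BGN, BJL, DEG, DEJ, DFL, DFM, DGM, DJL, EFJ, EFN, FJM, GMN

Hence C_0 ≅ Z^10, C_1 ≅ Z^30, C_2 ≅ Z^20.

The boundary map ∂_1: C_1 → C_0 sends each edge [p,q] (with p < q) to q − p. For instance
  ∂BN = N − B.
This gives a 10×30 integer matrix of rank 9; reducing to Smith normal form yields diagonal entries (1,1,1,1,1,1,1,1,1).

Boundary ∂_2: C_2 → C_1 maps a triangle to the signed sum of its edges. For instance
  ∂BJL = JL − BL + BJ,
  ∂BFN = FN − BN + BF.
The 30×20 boundary matrix has rank 20 and Smith normal form diag(1,1,1,1,1,1,1,1,1,1,1,1,1,1,1,1,1,1,1,2).

Computing H_k = (kernel of ∂_k) / (image of ∂_{k+1}):

  H_0: rank C_0 − rank ∂_1 = 10 − 9 = 1, and the invariant factors of ∂_1 are all 1, so H_0 ≅ Z.
  H_1: rank ker ∂_1 − rank ∂_2 = (30 − 9) − 20 = 1, and ∂_2 has invariant factor 2 > 1, so H_1 ≅ Z ⊕ Z/2.
  H_2: rank ker ∂_2 − rank ∂_3 = (20 − 20) − 0 = 0, and there is no ∂_3, so H_2 ≅ 0.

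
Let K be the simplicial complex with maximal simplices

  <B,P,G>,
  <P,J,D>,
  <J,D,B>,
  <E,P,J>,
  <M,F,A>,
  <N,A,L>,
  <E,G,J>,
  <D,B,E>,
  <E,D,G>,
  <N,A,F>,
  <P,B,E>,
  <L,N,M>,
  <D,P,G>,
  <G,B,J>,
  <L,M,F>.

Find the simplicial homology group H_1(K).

H_1 = Z ⊕ Z/2.

Order the vertices as A < B < D < E < F < G < J < L < M < N < P. Listing each simplex with vertices in this order, K has dimension 2 with simplices:

  0-simplices (11): A, B, D, E, F, G, J, L, M, N, P
  1-simplices (25): AF, AL, AM, AN, BD, BE, BG, BJ, BP, DE, DG, DJ, DP, EG, EJ, EP, FL, FM, FN, GJ, GP, JP, LM, LN, MN
  2-simplices (15): AFM, AFN, ALN, BDE, BDJ, BEP, BGJ, BGP, DEG, DGP, DJP, EGJ, EJP, FLM, LMN

Hence C_0 ≅ Z^11, C_1 ≅ Z^25, C_2 ≅ Z^15.

∂_1: C_1 → C_0 sends each edge [p,q] (with p < q) to q − p.
This gives a 11×25 integer matrix of rank 9; reducing to Smith normal form yields diagonal entries (1,1,1,1,1,1,1,1,1).

∂_2: C_2 → C_1 acts by ∂[p,q,r] = [q,r] − [p,r] + [p,q]. For instance
  ∂BDE = DE − BE + BD,
  ∂AFM = FM − AM + AF.
The resulting 25×15 matrix has rank 15, and its Smith normal form has invariant factors (1,1,1,1,1,1,1,1,1,1,1,1,1,1,2).

Reading off H_k = ker ∂_k / im ∂_{k+1}:

  H_1: rank ker ∂_1 − rank ∂_2 = (25 − 9) − 15 = 1, and ∂_2 has invariant factor 2 > 1, so H_1 = Z ⊕ Z/2.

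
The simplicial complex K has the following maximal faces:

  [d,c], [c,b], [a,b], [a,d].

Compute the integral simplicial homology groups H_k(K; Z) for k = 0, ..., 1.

K has 4 vertices, 4 edges.
rank ∂_0 = 0, rank ∂_1 = 3 ⇒ b_0 = 4 − 0 − 3 = 1; all invariant factors of ∂_1 are 1 so no torsion. So H_0 ≅ Z.
rank ∂_1 = 3, rank ∂_2 = 0 ⇒ b_1 = 4 − 3 − 0 = 1. So H_1 ≅ Z.

H_0 = Z,  H_1 = Z.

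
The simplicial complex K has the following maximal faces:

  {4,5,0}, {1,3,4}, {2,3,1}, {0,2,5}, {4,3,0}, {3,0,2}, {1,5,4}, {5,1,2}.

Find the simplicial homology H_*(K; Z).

H_0 = Z,  H_1 = 0,  H_2 = Z.

K has 6 vertices, 12 edges, 8 triangles.
rank ∂_0 = 0, rank ∂_1 = 5 ⇒ b_0 = 6 − 0 − 5 = 1; all invariant factors of ∂_1 are 1 so no torsion. So H_0 ≅ Z.
rank ∂_1 = 5, rank ∂_2 = 7 ⇒ b_1 = 12 − 5 − 7 = 0; all invariant factors of ∂_2 are 1 so no torsion. So H_1 ≅ 0.
rank ∂_2 = 7, rank ∂_3 = 0 ⇒ b_2 = 8 − 7 − 0 = 1. So H_2 ≅ Z.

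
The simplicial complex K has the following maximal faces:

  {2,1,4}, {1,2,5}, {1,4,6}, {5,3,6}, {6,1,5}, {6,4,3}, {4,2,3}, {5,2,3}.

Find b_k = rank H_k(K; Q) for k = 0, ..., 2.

K has 6 vertices, 12 edges, 8 triangles.
rank ∂_0 = 0, rank ∂_1 = 5 ⇒ b_0 = 6 − 0 − 5 = 1; all invariant factors of ∂_1 are 1 so no torsion. So H_0 = Z.
rank ∂_1 = 5, rank ∂_2 = 7 ⇒ b_1 = 12 − 5 − 7 = 0; all invariant factors of ∂_2 are 1 so no torsion. So H_1 = 0.
rank ∂_2 = 7, rank ∂_3 = 0 ⇒ b_2 = 8 − 7 − 0 = 1. So H_2 = Z.

b_0 = 1, b_1 = 0, b_2 = 1.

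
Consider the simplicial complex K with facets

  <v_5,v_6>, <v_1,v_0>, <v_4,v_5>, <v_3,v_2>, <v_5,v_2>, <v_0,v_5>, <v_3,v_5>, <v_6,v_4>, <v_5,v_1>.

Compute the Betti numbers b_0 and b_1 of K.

b_0 = 1, b_1 = 3.

We work with the vertex ordering v_0 < v_1 < v_2 < v_3 < v_4 < v_5 < v_6. The simplices of K, each written with vertices in increasing order, are:

  0-simplices (7): [v_0], [v_1], [v_2], [v_3], [v_4], [v_5], [v_6]
  1-simplices (9): [v_0,v_1], [v_0,v_5], [v_1,v_5], [v_2,v_3], [v_2,v_5], [v_3,v_5], [v_4,v_5], [v_4,v_6], [v_5,v_6]

so the chain groups are C_0 ≅ Z^7, C_1 ≅ Z^9.

Boundary ∂_1: C_1 → C_0 sends each edge [p,q] (with p < q) to q − p. For instance
  ∂[v_3,v_5] = [v_5] − [v_3].
As a 7×9 matrix over Z this has rank 6, with invariant factors (1,1,1,1,1,1).

Reading off H_k = ker ∂_k / im ∂_{k+1}:

  H_0: rank C_0 − rank ∂_1 = 7 − 6 = 1, and the invariant factors of ∂_1 are all 1, so H_0 = Z.
  H_1: rank ker ∂_1 − rank ∂_2 = (9 − 6) − 0 = 3, and there is no ∂_2, so H_1 = Z^3.

As a check, the Euler characteristic is 7 − 9 = -2, which agrees with 1 − 3 = -2.

Hence the Betti numbers are b_0 = 1, b_1 = 3.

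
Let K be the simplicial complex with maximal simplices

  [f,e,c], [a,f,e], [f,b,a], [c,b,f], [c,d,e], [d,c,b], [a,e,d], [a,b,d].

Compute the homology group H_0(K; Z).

Order the vertices as a < b < c < d < e < f. Listing each simplex with vertices in this order, K has dimension 2 with simplices:

  0-simplices (6): a, b, c, d, e, f
  1-simplices (12): ab, ad, ae, af, bc, bd, bf, cd, ce, cf, de, ef
  2-simplices (8): abd, abf, ade, aef, bcd, bcf, cde, cef

Hence C_0 ≅ Z^6, C_1 ≅ Z^12, C_2 ≅ Z^8.

∂_1: C_1 → C_0 sends each edge [p,q] (with p < q) to q − p. For instance
  ∂af = f − a.
This gives a 6×12 integer matrix of rank 5; reducing to Smith normal form yields diagonal entries (1,1,1,1,1).

∂_2: C_2 → C_1 acts by ∂[p,q,r] = [q,r] − [p,r] + [p,q]. For instance
  ∂cde = de − ce + cd,
  ∂bcf = cf − bf + bc.
As a 12×8 matrix over Z this has rank 7, with invariant factors (1,1,1,1,1,1,1).

From H_k ≅ ker(∂_k) / im(∂_{k+1}) we obtain:

  H_0: rank C_0 − rank ∂_1 = 6 − 5 = 1, and the invariant factors of ∂_1 are all 1, so H_0 = Z.

H_0 = Z.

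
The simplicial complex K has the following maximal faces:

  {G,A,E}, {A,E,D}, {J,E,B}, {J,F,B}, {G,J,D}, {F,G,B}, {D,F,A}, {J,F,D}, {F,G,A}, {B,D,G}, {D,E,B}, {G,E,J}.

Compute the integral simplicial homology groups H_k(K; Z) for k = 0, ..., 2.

Order the vertices as A < B < D < E < F < G < J. Listing each simplex with vertices in this order, K has dimension 2 with simplices:

  0-simplices (7): A, B, D, E, F, G, J
  1-simplices (18): AD, AE, AF, AG, BD, BE, BF, BG, BJ, DE, DF, DG, DJ, EG, EJ, FG, FJ, GJ
  2-simplices (12): ADE, ADF, AEG, AFG, BDE, BDG, BEJ, BFG, BFJ, DFJ, DGJ, EGJ

Hence C_0 ≅ Z^7, C_1 ≅ Z^18, C_2 ≅ Z^12.

Boundary ∂_1: C_1 → C_0 is given by ∂[p,q] = [q] − [p].
The 7×18 boundary matrix has rank 6 and Smith normal form diag(1,1,1,1,1,1).

The boundary map ∂_2: C_2 → C_1 sends each 2-simplex [p,q,r] to [q,r] − [p,r] + [p,q]. For instance
  ∂BEJ = EJ − BJ + BE,
  ∂BFG = FG − BG + BF.
As a 18×12 matrix over Z this has rank 12, with invariant factors (1,1,1,1,1,1,1,1,1,1,1,2).

Reading off H_k = ker ∂_k / im ∂_{k+1}:

  H_0: rank C_0 − rank ∂_1 = 7 − 6 = 1, and the invariant factors of ∂_1 are all 1, so H_0 = Z.
  H_1: rank ker ∂_1 − rank ∂_2 = (18 − 6) − 12 = 0, and ∂_2 has invariant factor 2 > 1, so H_1 = Z/2.
  H_2: rank ker ∂_2 − rank ∂_3 = (12 − 12) − 0 = 0, and there is no ∂_3, so H_2 = 0.

As a check, the Euler characteristic is 7 − 18 + 12 = 1, which agrees with 1 − 0 + 0 = 1.
(K is a triangulation of the real projective plane RP^2.)

H_0 = Z,  H_1 = Z/2,  H_2 = 0.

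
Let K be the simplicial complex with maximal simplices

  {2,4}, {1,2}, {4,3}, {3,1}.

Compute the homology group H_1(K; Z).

We work with the vertex ordering 1 < 2 < 3 < 4. The simplices of K, each written with vertices in increasing order, are:

  0-simplices (4): [1], [2], [3], [4]
  1-simplices (4): [1,2], [1,3], [2,4], [3,4]

so the chain groups are C_0 ≅ Z^4, C_1 ≅ Z^4.

∂_1: C_1 → C_0 maps an edge to its endpoints' difference, ∂[p,q] = q − p. For instance
  ∂[2,4] = [4] − [2].
The 4×4 boundary matrix has rank 3 and Smith normal form diag(1,1,1).

From H_k ≅ ker(∂_k) / im(∂_{k+1}) we obtain:

  H_1: rank ker ∂_1 − rank ∂_2 = (4 − 3) − 0 = 1, and there is no ∂_2, so H_1 ≅ Z.

H_1 = Z.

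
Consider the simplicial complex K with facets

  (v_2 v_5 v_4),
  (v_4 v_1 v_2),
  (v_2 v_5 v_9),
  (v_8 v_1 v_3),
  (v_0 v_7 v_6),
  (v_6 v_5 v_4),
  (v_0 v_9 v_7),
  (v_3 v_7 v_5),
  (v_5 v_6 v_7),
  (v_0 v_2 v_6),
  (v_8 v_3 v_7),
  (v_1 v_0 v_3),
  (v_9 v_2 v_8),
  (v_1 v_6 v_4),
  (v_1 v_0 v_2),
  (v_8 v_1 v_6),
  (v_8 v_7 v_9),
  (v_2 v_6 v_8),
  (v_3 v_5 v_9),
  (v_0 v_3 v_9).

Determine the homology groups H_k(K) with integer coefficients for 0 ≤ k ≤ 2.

We work with the vertex ordering v_0 < v_1 < v_2 < v_3 < v_4 < v_5 < v_6 < v_7 < v_8 < v_9. The simplices of K, each written with vertices in increasing order, are:

  0-simplices (10): [v_0], [v_1], [v_2], [v_3], [v_4], [v_5], [v_6], [v_7], [v_8], [v_9]
  1-simplices (30): (30 of them)
  2-simplices (20): (20 of them)

so the chain groups are C_0 ≅ Z^10, C_1 ≅ Z^30, C_2 ≅ Z^20.

∂_1: C_1 → C_0 maps an edge to its endpoints' difference, ∂[p,q] = q − p. For instance
  ∂[v_7,v_8] = [v_8] − [v_7].
This gives a 10×30 integer matrix of rank 9; reducing to Smith normal form yields diagonal entries (1,1,1,1,1,1,1,1,1).

The boundary map ∂_2: C_2 → C_1 acts by ∂[p,q,r] = [q,r] − [p,r] + [p,q]. For instance
  ∂[v_4,v_5,v_6] = [v_5,v_6] − [v_4,v_6] + [v_4,v_5],
  ∂[v_0,v_3,v_9] = [v_3,v_9] − [v_0,v_9] + [v_0,v_3].
The 30×20 boundary matrix has rank 20 and Smith normal form diag(1,1,1,1,1,1,1,1,1,1,1,1,1,1,1,1,1,1,1,2).

Reading off H_k = ker ∂_k / im ∂_{k+1}:

  H_0: rank C_0 − rank ∂_1 = 10 − 9 = 1, and the invariant factors of ∂_1 are all 1, so H_0 = Z.
  H_1: rank ker ∂_1 − rank ∂_2 = (30 − 9) − 20 = 1, and ∂_2 has invariant factor 2 > 1, so H_1 = Z ⊕ Z_2.
  H_2: rank ker ∂_2 − rank ∂_3 = (20 − 20) − 0 = 0, and there is no ∂_3, so H_2 = 0.

As a check, the Euler characteristic is 10 − 30 + 20 = 0, which agrees with 1 − 1 + 0 = 0.
(K is a triangulation of the Klein bottle.)

H_0 ≅ Z,  H_1 ≅ Z ⊕ Z_2,  H_2 = 0.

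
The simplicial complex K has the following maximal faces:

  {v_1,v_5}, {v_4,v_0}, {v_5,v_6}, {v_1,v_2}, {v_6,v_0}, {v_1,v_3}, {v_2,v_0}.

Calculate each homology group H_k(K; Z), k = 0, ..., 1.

We work with the vertex ordering v_0 < v_1 < v_2 < v_3 < v_4 < v_5 < v_6. The simplices of K, each written with vertices in increasing order, are:

  0-simplices (7): [v_0], [v_1], [v_2], [v_3], [v_4], [v_5], [v_6]
  1-simplices (7): [v_0,v_2], [v_0,v_4], [v_0,v_6], [v_1,v_2], [v_1,v_3], [v_1,v_5], [v_5,v_6]

so the chain groups are C_0 ≅ Z^7, C_1 ≅ Z^7.

∂_1: C_1 → C_0 is given by ∂[p,q] = [q] − [p]. For instance
  ∂[v_1,v_5] = [v_5] − [v_1].
The resulting 7×7 matrix has rank 6, and its Smith normal form has invariant factors (1,1,1,1,1,1).

Now H_k = ker ∂_k / im ∂_{k+1}, so:

  H_0: rank C_0 − rank ∂_1 = 7 − 6 = 1, and the invariant factors of ∂_1 are all 1, so H_0 = Z.
  H_1: rank ker ∂_1 − rank ∂_2 = (7 − 6) − 0 = 1, and there is no ∂_2, so H_1 = Z.

H_0 ≅ Z,  H_1 ≅ Z.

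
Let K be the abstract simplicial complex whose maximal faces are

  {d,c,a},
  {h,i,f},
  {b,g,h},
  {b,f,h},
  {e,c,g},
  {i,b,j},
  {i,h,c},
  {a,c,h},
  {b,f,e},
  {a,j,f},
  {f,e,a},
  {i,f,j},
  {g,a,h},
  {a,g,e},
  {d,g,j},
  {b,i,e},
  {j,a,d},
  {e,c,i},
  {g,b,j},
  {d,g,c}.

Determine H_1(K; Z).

H_1 = Z ⊕ Z/2.

We work with the vertex ordering a < b < c < d < e < f < g < h < i < j. The simplices of K, each written with vertices in increasing order, are:

  0-simplices (10): a, b, c, d, e, f, g, h, i, j
  1-simplices (30): ac, ad, ae, af, ag, ah, aj, be, bf, bg, bh, bi, bj, cd, ce, cg, ch, ci, dg, dj, ef, eg, ei, fh, fi, fj, gh, gj, hi, ij
  2-simplices (20): acd, ach, adj, aef, aeg, afj, agh, bef, bei, bfh, bgh, bgj, bij, cdg, ceg, cei, chi, dgj, fhi, fij

Hence C_0 ≅ Z^10, C_1 ≅ Z^30, C_2 ≅ Z^20.

∂_1: C_1 → C_0 is given by ∂[p,q] = [q] − [p]. For instance
  ∂ei = i − e.
The 10×30 boundary matrix has rank 9 and Smith normal form diag(1,1,1,1,1,1,1,1,1).

The boundary map ∂_2: C_2 → C_1 maps a triangle to the signed sum of its edges. For instance
  ∂bij = ij − bj + bi,
  ∂bef = ef − bf + be.
This gives a 30×20 integer matrix of rank 20; reducing to Smith normal form yields diagonal entries (1,1,1,1,1,1,1,1,1,1,1,1,1,1,1,1,1,1,1,2).

Reading off H_k = ker ∂_k / im ∂_{k+1}:

  H_1: rank ker ∂_1 − rank ∂_2 = (30 − 9) − 20 = 1, and ∂_2 has invariant factor 2 > 1, so H_1 ≅ Z ⊕ Z/2.

(K is a triangulation of the Klein bottle.)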